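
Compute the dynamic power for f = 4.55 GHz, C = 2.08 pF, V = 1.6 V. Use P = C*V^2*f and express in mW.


Step 1: V^2 = 1.6^2 = 2.56 V^2
Step 2: P = C*V^2*f = 2.08e-12 F * 2.56 * 4.55e9 Hz
Step 3: P = 2.422784e-02 W
Step 4: P = 24.228 mW

24.228


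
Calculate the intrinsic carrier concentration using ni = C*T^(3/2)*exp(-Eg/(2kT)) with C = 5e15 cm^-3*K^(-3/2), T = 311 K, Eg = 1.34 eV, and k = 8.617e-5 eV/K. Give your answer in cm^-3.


Step 1: Compute kT = 8.617e-5 * 311 = 0.02679887 eV
Step 2: Exponent = -Eg/(2kT) = -1.34/(2*0.02679887) = -25.00105
Step 3: T^(3/2) = 311^1.5 = 5484.54
Step 4: ni = 5e15 * 5484.54 * exp(-25.00105) = 3.80e+08 cm^-3

3.80e+08


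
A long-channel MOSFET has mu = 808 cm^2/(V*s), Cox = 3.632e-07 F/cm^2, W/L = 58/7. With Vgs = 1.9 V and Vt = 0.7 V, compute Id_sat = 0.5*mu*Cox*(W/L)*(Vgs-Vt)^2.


Step 1: Overdrive voltage Vov = Vgs - Vt = 1.9 - 0.7 = 1.2 V
Step 2: W/L = 58/7 = 8.28571
Step 3: Id = 0.5 * 808 * 3.632e-07 * 8.28571 * 1.2^2
Step 4: Id = 1.75e-03 A

1.75e-03


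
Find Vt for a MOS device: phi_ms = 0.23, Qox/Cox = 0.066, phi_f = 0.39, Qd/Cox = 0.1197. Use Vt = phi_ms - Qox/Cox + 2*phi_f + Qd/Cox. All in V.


Step 1: Vt = phi_ms - Qox/Cox + 2*phi_f + Qd/Cox
Step 2: Vt = 0.23 - 0.066 + 2*0.39 + 0.1197
Step 3: Vt = 0.23 - 0.066 + 0.78 + 0.1197
Step 4: Vt = 1.0637 V

1.0637


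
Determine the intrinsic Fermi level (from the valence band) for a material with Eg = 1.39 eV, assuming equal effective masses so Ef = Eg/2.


Step 1: For an intrinsic semiconductor, the Fermi level sits at midgap.
Step 2: Ef = Eg / 2 = 1.39 / 2 = 0.695 eV

0.695


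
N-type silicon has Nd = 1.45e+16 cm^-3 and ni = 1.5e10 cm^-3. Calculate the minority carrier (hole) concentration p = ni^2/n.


Step 1: Since Nd >> ni, n ≈ Nd = 1.45e+16 cm^-3
Step 2: p = ni^2 / n = (1.5e10)^2 / 1.45e+16
Step 3: p = 2.25e20 / 1.45e+16 = 1.55e+04 cm^-3

1.55e+04


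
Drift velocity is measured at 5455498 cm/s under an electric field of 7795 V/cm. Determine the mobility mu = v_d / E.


Step 1: mu = v_d / E
Step 2: mu = 5455498 / 7795
Step 3: mu = 699.87 cm^2/(V*s)

699.87


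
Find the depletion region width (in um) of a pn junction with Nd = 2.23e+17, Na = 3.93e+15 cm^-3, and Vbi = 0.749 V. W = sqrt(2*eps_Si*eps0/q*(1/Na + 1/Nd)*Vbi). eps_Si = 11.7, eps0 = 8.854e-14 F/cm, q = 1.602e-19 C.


Step 1: 1/Na + 1/Nd = 1/3.93e+15 + 1/2.23e+17 = 2.58937e-16
Step 2: 2*eps*eps0/q = 2*11.7*8.854e-14/1.602e-19 = 1.293281e+07
Step 3: W^2 = 1.293281e+07 * 2.58937e-16 * 0.749 = 2.50824e-09
Step 4: W = sqrt(2.50824e-09) = 5.008e-05 cm = 0.5008 um

0.5008


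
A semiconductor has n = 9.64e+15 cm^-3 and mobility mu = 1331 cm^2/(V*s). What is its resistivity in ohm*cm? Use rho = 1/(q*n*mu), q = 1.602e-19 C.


Step 1: sigma = q * n * mu = 1.602e-19 * 9.64e+15 * 1331 = 2.05550e+00 S/cm
Step 2: rho = 1 / sigma = 1 / 2.05550e+00 = 0.4865 ohm*cm

0.4865


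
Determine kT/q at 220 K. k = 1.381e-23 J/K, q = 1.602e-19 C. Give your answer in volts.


Step 1: kT = 1.381e-23 * 220 = 3.0382e-21 J
Step 2: Vt = kT/q = 3.0382e-21 / 1.602e-19
Step 3: Vt = 0.01897 V

0.01897


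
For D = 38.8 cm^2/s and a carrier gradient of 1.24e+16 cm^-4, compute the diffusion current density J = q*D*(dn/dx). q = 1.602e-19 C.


Step 1: J = q * D * (dn/dx)
Step 2: J = 1.602e-19 * 38.8 * 1.24e+16
Step 3: J = 7.71e-02 A/cm^2

7.71e-02


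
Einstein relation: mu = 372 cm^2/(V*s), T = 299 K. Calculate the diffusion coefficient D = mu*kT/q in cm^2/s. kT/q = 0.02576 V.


Step 1: D = mu * (kT/q)
Step 2: D = 372 * 0.02576
Step 3: D = 9.58 cm^2/s

9.58


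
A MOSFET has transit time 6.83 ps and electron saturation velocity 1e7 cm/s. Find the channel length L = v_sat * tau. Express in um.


Step 1: tau in seconds = 6.83 ps * 1e-12 = 6.8300e-12 s
Step 2: L = v_sat * tau = 1e7 * 6.8300e-12 = 6.8300e-05 cm
Step 3: L in um = 6.8300e-05 * 1e4 = 0.683 um

0.683


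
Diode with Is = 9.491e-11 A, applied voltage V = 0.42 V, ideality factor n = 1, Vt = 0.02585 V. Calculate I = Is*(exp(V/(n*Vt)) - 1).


Step 1: V/(n*Vt) = 0.42/(1*0.02585) = 16.2476
Step 2: exp(16.2476) = 1.1383e+07
Step 3: I = 9.491e-11 * (1.1383e+07 - 1) = 1.08e-03 A

1.08e-03


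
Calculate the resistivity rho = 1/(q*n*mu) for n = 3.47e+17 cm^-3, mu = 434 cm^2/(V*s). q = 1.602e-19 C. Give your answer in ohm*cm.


Step 1: sigma = q * n * mu = 1.602e-19 * 3.47e+17 * 434 = 2.41258e+01 S/cm
Step 2: rho = 1 / sigma = 1 / 2.41258e+01 = 0.04145 ohm*cm

0.04145


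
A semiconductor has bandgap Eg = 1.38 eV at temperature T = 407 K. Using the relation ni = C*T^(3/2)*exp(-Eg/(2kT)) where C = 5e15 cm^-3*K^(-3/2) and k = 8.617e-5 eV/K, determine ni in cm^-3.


Step 1: Compute kT = 8.617e-5 * 407 = 0.03507119 eV
Step 2: Exponent = -Eg/(2kT) = -1.38/(2*0.03507119) = -19.67427
Step 3: T^(3/2) = 407^1.5 = 8210.92
Step 4: ni = 5e15 * 8210.92 * exp(-19.67427) = 1.17e+11 cm^-3

1.17e+11


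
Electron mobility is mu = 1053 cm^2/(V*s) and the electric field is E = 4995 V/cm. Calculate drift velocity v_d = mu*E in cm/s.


Step 1: v_d = mu * E
Step 2: v_d = 1053 * 4995 = 5259735
Step 3: v_d = 5.26e+06 cm/s

5.26e+06


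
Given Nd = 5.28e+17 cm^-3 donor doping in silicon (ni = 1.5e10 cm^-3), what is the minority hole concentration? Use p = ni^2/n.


Step 1: Since Nd >> ni, n ≈ Nd = 5.28e+17 cm^-3
Step 2: p = ni^2 / n = (1.5e10)^2 / 5.28e+17
Step 3: p = 2.25e20 / 5.28e+17 = 4.26e+02 cm^-3

4.26e+02


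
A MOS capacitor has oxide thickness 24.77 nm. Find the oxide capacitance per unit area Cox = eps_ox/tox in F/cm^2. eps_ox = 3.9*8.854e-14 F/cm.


Step 1: eps_ox = 3.9 * 8.854e-14 = 3.45306e-13 F/cm
Step 2: tox in cm = 24.77 nm * 1e-7 = 2.4770e-06 cm
Step 3: Cox = 3.45306e-13 / 2.4770e-06 = 1.39e-07 F/cm^2

1.39e-07


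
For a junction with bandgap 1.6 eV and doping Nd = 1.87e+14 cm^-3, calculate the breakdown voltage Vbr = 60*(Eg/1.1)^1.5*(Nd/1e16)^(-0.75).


Step 1: Eg/1.1 = 1.6/1.1 = 1.454545
Step 2: (Eg/1.1)^1.5 = 1.454545^1.5 = 1.754247
Step 3: (Nd/1e16)^(-0.75) = (0.0187)^(-0.75) = 19.775105
Step 4: Vbr = 60 * 1.754247 * 19.775105 = 2081.4 V

2081.4


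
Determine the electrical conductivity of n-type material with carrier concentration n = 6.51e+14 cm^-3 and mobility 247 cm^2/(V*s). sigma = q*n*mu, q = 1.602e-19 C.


Step 1: sigma = q * n * mu
Step 2: sigma = 1.602e-19 * 6.51e+14 * 247
Step 3: sigma = 2.576e-02 S/cm

2.576e-02


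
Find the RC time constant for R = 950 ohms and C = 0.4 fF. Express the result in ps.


Step 1: tau = R * C
Step 2: tau = 950 * 0.4 fF = 950 * 4.0e-16 F
Step 3: tau = 3.8e-13 s = 0.38 ps

0.38


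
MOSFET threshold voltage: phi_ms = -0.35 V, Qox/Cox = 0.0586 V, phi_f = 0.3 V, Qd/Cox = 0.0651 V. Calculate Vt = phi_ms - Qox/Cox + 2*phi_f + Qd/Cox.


Step 1: Vt = phi_ms - Qox/Cox + 2*phi_f + Qd/Cox
Step 2: Vt = -0.35 - 0.0586 + 2*0.3 + 0.0651
Step 3: Vt = -0.35 - 0.0586 + 0.6 + 0.0651
Step 4: Vt = 0.2565 V

0.2565


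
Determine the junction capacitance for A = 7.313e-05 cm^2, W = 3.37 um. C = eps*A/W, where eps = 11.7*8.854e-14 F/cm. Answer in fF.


Step 1: eps_Si = 11.7 * 8.854e-14 = 1.035918e-12 F/cm
Step 2: W in cm = 3.37 * 1e-4 = 3.37e-04 cm
Step 3: C = 1.035918e-12 * 7.313e-05 / 3.37e-04 = 2.247973e-13 F
Step 4: C = 224.8 fF

224.8


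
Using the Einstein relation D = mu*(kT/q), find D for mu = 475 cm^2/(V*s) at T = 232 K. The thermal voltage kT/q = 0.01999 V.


Step 1: D = mu * (kT/q)
Step 2: D = 475 * 0.01999
Step 3: D = 9.5 cm^2/s

9.5


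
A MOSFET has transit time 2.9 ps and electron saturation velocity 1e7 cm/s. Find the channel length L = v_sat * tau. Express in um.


Step 1: tau in seconds = 2.9 ps * 1e-12 = 2.9000e-12 s
Step 2: L = v_sat * tau = 1e7 * 2.9000e-12 = 2.9000e-05 cm
Step 3: L in um = 2.9000e-05 * 1e4 = 0.29 um

0.29


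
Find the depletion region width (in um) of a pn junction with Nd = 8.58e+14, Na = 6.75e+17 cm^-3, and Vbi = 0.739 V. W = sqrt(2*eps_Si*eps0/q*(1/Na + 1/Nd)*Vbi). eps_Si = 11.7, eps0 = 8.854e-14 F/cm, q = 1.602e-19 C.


Step 1: 1/Na + 1/Nd = 1/6.75e+17 + 1/8.58e+14 = 1.16698e-15
Step 2: 2*eps*eps0/q = 2*11.7*8.854e-14/1.602e-19 = 1.293281e+07
Step 3: W^2 = 1.293281e+07 * 1.16698e-15 * 0.739 = 1.11532e-08
Step 4: W = sqrt(1.11532e-08) = 1.056e-04 cm = 1.056 um

1.056


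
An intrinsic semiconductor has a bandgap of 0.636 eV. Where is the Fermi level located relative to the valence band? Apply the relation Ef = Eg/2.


Step 1: For an intrinsic semiconductor, the Fermi level sits at midgap.
Step 2: Ef = Eg / 2 = 0.636 / 2 = 0.318 eV

0.318


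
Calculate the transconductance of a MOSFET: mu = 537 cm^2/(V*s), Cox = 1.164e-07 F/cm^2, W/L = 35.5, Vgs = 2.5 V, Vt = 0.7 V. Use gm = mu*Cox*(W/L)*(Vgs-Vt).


Step 1: Vov = Vgs - Vt = 2.5 - 0.7 = 1.8 V
Step 2: gm = mu * Cox * (W/L) * Vov
Step 3: gm = 537 * 1.164e-07 * 35.5 * 1.8 = 3.99e-03 S

3.99e-03


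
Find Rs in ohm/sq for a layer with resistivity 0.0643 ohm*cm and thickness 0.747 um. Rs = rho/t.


Step 1: Convert thickness to cm: t = 0.747 um = 7.4700e-05 cm
Step 2: Rs = rho / t = 0.0643 / 7.4700e-05
Step 3: Rs = 860.8 ohm/sq

860.8


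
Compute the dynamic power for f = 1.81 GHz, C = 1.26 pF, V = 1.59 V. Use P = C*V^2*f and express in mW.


Step 1: V^2 = 1.59^2 = 2.5281 V^2
Step 2: P = C*V^2*f = 1.26e-12 F * 2.5281 * 1.81e9 Hz
Step 3: P = 5.76558486e-03 W
Step 4: P = 5.766 mW

5.766


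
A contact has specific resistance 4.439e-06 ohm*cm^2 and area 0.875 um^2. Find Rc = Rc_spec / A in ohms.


Step 1: Convert area to cm^2: 0.875 um^2 = 8.7500e-09 cm^2
Step 2: Rc = Rc_spec / A = 4.439e-06 / 8.7500e-09
Step 3: Rc = 5.07e+02 ohms

5.07e+02


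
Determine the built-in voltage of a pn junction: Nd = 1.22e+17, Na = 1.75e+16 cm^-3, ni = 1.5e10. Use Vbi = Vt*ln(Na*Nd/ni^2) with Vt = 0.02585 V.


Step 1: Compute Na*Nd/ni^2 = 1.75e+16 * 1.22e+17 / (1.5e10)^2 = 9.4889e+12
Step 2: ln(9.4889e+12) = 29.8811
Step 3: Vbi = 0.02585 * 29.8811 = 0.772 V

0.772


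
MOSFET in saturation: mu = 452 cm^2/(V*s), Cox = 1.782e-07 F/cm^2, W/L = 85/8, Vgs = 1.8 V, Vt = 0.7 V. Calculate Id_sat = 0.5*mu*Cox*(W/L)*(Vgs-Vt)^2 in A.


Step 1: Overdrive voltage Vov = Vgs - Vt = 1.8 - 0.7 = 1.1 V
Step 2: W/L = 85/8 = 10.625
Step 3: Id = 0.5 * 452 * 1.782e-07 * 10.625 * 1.1^2
Step 4: Id = 5.18e-04 A

5.18e-04


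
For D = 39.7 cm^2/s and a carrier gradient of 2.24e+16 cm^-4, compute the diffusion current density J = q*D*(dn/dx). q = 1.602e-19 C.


Step 1: J = q * D * (dn/dx)
Step 2: J = 1.602e-19 * 39.7 * 2.24e+16
Step 3: J = 1.42e-01 A/cm^2

1.42e-01


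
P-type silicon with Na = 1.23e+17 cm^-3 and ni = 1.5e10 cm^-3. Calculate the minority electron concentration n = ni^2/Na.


Step 1: Majority hole concentration p ≈ Na = 1.23e+17 cm^-3
Step 2: n = ni^2 / Na = (1.5e10)^2 / 1.23e+17
Step 3: n = 1.83e+03 cm^-3

1.83e+03


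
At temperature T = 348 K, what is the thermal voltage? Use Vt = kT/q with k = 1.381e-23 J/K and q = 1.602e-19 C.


Step 1: kT = 1.381e-23 * 348 = 4.80588e-21 J
Step 2: Vt = kT/q = 4.80588e-21 / 1.602e-19
Step 3: Vt = 0.03 V

0.03


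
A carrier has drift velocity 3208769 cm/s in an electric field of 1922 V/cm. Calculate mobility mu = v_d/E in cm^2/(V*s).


Step 1: mu = v_d / E
Step 2: mu = 3208769 / 1922
Step 3: mu = 1669.49 cm^2/(V*s)

1669.49


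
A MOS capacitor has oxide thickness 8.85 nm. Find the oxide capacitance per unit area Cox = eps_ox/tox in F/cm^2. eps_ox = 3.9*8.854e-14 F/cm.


Step 1: eps_ox = 3.9 * 8.854e-14 = 3.45306e-13 F/cm
Step 2: tox in cm = 8.85 nm * 1e-7 = 8.8500e-07 cm
Step 3: Cox = 3.45306e-13 / 8.8500e-07 = 3.90e-07 F/cm^2

3.90e-07


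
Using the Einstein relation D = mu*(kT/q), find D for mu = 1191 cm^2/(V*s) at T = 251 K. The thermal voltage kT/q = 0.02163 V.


Step 1: D = mu * (kT/q)
Step 2: D = 1191 * 0.02163
Step 3: D = 25.76 cm^2/s

25.76


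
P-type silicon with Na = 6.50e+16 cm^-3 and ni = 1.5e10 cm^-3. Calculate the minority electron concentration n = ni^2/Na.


Step 1: Majority hole concentration p ≈ Na = 6.50e+16 cm^-3
Step 2: n = ni^2 / Na = (1.5e10)^2 / 6.50e+16
Step 3: n = 3.46e+03 cm^-3

3.46e+03


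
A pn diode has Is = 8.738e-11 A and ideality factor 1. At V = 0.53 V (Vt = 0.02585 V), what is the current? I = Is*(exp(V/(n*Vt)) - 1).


Step 1: V/(n*Vt) = 0.53/(1*0.02585) = 20.5029
Step 2: exp(20.5029) = 8.0223e+08
Step 3: I = 8.738e-11 * (8.0223e+08 - 1) = 7.01e-02 A

7.01e-02


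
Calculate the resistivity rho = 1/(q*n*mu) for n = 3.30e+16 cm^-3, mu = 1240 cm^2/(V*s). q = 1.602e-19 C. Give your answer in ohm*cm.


Step 1: sigma = q * n * mu = 1.602e-19 * 3.30e+16 * 1240 = 6.55538e+00 S/cm
Step 2: rho = 1 / sigma = 1 / 6.55538e+00 = 0.1525 ohm*cm

0.1525


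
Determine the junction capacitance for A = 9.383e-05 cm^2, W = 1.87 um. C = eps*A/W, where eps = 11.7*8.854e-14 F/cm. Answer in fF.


Step 1: eps_Si = 11.7 * 8.854e-14 = 1.035918e-12 F/cm
Step 2: W in cm = 1.87 * 1e-4 = 1.87e-04 cm
Step 3: C = 1.035918e-12 * 9.383e-05 / 1.87e-04 = 5.197871e-13 F
Step 4: C = 519.79 fF

519.79


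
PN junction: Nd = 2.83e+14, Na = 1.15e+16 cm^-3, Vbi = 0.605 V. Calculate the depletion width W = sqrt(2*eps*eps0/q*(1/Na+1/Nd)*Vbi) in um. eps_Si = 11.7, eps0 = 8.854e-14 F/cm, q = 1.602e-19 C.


Step 1: 1/Na + 1/Nd = 1/1.15e+16 + 1/2.83e+14 = 3.62053e-15
Step 2: 2*eps*eps0/q = 2*11.7*8.854e-14/1.602e-19 = 1.293281e+07
Step 3: W^2 = 1.293281e+07 * 3.62053e-15 * 0.605 = 2.83283e-08
Step 4: W = sqrt(2.83283e-08) = 1.683e-04 cm = 1.683 um

1.683


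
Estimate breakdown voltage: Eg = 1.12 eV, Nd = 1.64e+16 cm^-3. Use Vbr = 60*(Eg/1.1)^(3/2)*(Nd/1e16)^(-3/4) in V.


Step 1: Eg/1.1 = 1.12/1.1 = 1.018182
Step 2: (Eg/1.1)^1.5 = 1.018182^1.5 = 1.027397
Step 3: (Nd/1e16)^(-0.75) = (1.64)^(-0.75) = 0.690029
Step 4: Vbr = 60 * 1.027397 * 0.690029 = 42.5 V

42.5


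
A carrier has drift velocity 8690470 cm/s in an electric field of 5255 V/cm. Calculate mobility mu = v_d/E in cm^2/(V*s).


Step 1: mu = v_d / E
Step 2: mu = 8690470 / 5255
Step 3: mu = 1653.75 cm^2/(V*s)

1653.75


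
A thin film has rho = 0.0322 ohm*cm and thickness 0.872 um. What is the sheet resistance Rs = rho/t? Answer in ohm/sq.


Step 1: Convert thickness to cm: t = 0.872 um = 8.7200e-05 cm
Step 2: Rs = rho / t = 0.0322 / 8.7200e-05
Step 3: Rs = 369.3 ohm/sq

369.3


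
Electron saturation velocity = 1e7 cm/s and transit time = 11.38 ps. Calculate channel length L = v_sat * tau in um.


Step 1: tau in seconds = 11.38 ps * 1e-12 = 1.1380e-11 s
Step 2: L = v_sat * tau = 1e7 * 1.1380e-11 = 1.1380e-04 cm
Step 3: L in um = 1.1380e-04 * 1e4 = 1.138 um

1.138


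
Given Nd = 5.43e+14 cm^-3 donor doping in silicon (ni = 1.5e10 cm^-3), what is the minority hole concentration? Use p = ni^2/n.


Step 1: Since Nd >> ni, n ≈ Nd = 5.43e+14 cm^-3
Step 2: p = ni^2 / n = (1.5e10)^2 / 5.43e+14
Step 3: p = 2.25e20 / 5.43e+14 = 4.14e+05 cm^-3

4.14e+05


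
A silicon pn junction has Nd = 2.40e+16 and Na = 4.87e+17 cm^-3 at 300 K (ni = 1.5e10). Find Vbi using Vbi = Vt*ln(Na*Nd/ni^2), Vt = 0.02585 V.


Step 1: Compute Na*Nd/ni^2 = 4.87e+17 * 2.40e+16 / (1.5e10)^2 = 5.1947e+13
Step 2: ln(5.1947e+13) = 31.5812
Step 3: Vbi = 0.02585 * 31.5812 = 0.816 V

0.816


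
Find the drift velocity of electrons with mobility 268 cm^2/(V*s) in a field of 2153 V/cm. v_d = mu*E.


Step 1: v_d = mu * E
Step 2: v_d = 268 * 2153 = 577004
Step 3: v_d = 5.77e+05 cm/s

5.77e+05


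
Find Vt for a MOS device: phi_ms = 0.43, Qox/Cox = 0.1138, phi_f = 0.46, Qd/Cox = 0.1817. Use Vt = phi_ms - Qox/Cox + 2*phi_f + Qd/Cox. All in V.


Step 1: Vt = phi_ms - Qox/Cox + 2*phi_f + Qd/Cox
Step 2: Vt = 0.43 - 0.1138 + 2*0.46 + 0.1817
Step 3: Vt = 0.43 - 0.1138 + 0.92 + 0.1817
Step 4: Vt = 1.4179 V

1.4179


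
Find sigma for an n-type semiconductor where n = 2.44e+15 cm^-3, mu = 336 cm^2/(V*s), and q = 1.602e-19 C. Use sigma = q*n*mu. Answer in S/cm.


Step 1: sigma = q * n * mu
Step 2: sigma = 1.602e-19 * 2.44e+15 * 336
Step 3: sigma = 1.313e-01 S/cm

1.313e-01


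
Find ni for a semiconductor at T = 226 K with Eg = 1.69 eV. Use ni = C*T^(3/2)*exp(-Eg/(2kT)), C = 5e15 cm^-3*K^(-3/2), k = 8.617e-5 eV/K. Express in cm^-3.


Step 1: Compute kT = 8.617e-5 * 226 = 0.01947442 eV
Step 2: Exponent = -Eg/(2kT) = -1.69/(2*0.01947442) = -43.39025
Step 3: T^(3/2) = 226^1.5 = 3397.52
Step 4: ni = 5e15 * 3397.52 * exp(-43.39025) = 2.43e+00 cm^-3

2.43e+00


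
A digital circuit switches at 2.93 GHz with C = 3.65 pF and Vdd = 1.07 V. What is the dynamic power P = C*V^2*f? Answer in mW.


Step 1: V^2 = 1.07^2 = 1.1449 V^2
Step 2: P = C*V^2*f = 3.65e-12 F * 1.1449 * 2.93e9 Hz
Step 3: P = 1.224413305e-02 W
Step 4: P = 12.244 mW

12.244


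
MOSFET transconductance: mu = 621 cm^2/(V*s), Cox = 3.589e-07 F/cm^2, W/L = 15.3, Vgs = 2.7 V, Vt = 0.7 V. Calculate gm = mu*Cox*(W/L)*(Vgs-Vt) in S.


Step 1: Vov = Vgs - Vt = 2.7 - 0.7 = 2.0 V
Step 2: gm = mu * Cox * (W/L) * Vov
Step 3: gm = 621 * 3.589e-07 * 15.3 * 2.0 = 6.82e-03 S

6.82e-03


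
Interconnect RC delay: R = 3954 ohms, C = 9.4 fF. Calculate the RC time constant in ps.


Step 1: tau = R * C
Step 2: tau = 3954 * 9.4 fF = 3954 * 9.4e-15 F
Step 3: tau = 3.71676e-11 s = 37.1676 ps

37.1676


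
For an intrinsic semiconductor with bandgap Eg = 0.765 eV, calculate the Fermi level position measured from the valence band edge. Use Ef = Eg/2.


Step 1: For an intrinsic semiconductor, the Fermi level sits at midgap.
Step 2: Ef = Eg / 2 = 0.765 / 2 = 0.3825 eV

0.3825


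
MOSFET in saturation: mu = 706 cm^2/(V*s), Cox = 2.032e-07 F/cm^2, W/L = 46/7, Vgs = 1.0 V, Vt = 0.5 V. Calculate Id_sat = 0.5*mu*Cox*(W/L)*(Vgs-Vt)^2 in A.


Step 1: Overdrive voltage Vov = Vgs - Vt = 1.0 - 0.5 = 0.5 V
Step 2: W/L = 46/7 = 6.57143
Step 3: Id = 0.5 * 706 * 2.032e-07 * 6.57143 * 0.5^2
Step 4: Id = 1.18e-04 A

1.18e-04


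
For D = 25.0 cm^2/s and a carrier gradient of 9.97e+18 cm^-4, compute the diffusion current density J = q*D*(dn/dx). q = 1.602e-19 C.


Step 1: J = q * D * (dn/dx)
Step 2: J = 1.602e-19 * 25.0 * 9.97e+18
Step 3: J = 3.99e+01 A/cm^2

3.99e+01


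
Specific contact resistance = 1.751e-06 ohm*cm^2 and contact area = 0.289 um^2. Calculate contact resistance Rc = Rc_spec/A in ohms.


Step 1: Convert area to cm^2: 0.289 um^2 = 2.8900e-09 cm^2
Step 2: Rc = Rc_spec / A = 1.751e-06 / 2.8900e-09
Step 3: Rc = 6.06e+02 ohms

6.06e+02


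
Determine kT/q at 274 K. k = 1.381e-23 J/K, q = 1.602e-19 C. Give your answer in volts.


Step 1: kT = 1.381e-23 * 274 = 3.78394e-21 J
Step 2: Vt = kT/q = 3.78394e-21 / 1.602e-19
Step 3: Vt = 0.02362 V

0.02362


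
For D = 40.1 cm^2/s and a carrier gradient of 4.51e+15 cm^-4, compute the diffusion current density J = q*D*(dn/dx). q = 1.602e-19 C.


Step 1: J = q * D * (dn/dx)
Step 2: J = 1.602e-19 * 40.1 * 4.51e+15
Step 3: J = 2.90e-02 A/cm^2

2.90e-02


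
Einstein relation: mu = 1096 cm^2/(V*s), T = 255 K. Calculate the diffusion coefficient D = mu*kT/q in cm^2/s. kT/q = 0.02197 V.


Step 1: D = mu * (kT/q)
Step 2: D = 1096 * 0.02197
Step 3: D = 24.08 cm^2/s

24.08


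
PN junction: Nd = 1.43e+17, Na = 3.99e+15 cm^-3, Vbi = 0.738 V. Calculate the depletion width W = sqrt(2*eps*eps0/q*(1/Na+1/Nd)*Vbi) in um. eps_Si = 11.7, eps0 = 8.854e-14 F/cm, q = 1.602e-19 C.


Step 1: 1/Na + 1/Nd = 1/3.99e+15 + 1/1.43e+17 = 2.57620e-16
Step 2: 2*eps*eps0/q = 2*11.7*8.854e-14/1.602e-19 = 1.293281e+07
Step 3: W^2 = 1.293281e+07 * 2.57620e-16 * 0.738 = 2.45883e-09
Step 4: W = sqrt(2.45883e-09) = 4.959e-05 cm = 0.4959 um

0.4959


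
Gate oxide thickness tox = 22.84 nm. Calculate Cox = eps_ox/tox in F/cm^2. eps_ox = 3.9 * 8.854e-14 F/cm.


Step 1: eps_ox = 3.9 * 8.854e-14 = 3.45306e-13 F/cm
Step 2: tox in cm = 22.84 nm * 1e-7 = 2.2840e-06 cm
Step 3: Cox = 3.45306e-13 / 2.2840e-06 = 1.51e-07 F/cm^2

1.51e-07


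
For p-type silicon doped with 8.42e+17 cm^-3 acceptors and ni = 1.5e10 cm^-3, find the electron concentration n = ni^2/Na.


Step 1: Majority hole concentration p ≈ Na = 8.42e+17 cm^-3
Step 2: n = ni^2 / Na = (1.5e10)^2 / 8.42e+17
Step 3: n = 2.67e+02 cm^-3

2.67e+02


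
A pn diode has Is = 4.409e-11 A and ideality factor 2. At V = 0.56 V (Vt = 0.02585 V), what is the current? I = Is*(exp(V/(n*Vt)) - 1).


Step 1: V/(n*Vt) = 0.56/(2*0.02585) = 10.8317
Step 2: exp(10.8317) = 5.0600e+04
Step 3: I = 4.409e-11 * (5.0600e+04 - 1) = 2.23e-06 A

2.23e-06


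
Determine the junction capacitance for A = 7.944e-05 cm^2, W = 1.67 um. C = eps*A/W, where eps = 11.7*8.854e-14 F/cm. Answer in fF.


Step 1: eps_Si = 11.7 * 8.854e-14 = 1.035918e-12 F/cm
Step 2: W in cm = 1.67 * 1e-4 = 1.67e-04 cm
Step 3: C = 1.035918e-12 * 7.944e-05 / 1.67e-04 = 4.927744e-13 F
Step 4: C = 492.77 fF

492.77


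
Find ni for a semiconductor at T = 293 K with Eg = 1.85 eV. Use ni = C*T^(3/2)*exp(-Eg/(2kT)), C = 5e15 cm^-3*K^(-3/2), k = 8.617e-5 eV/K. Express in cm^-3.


Step 1: Compute kT = 8.617e-5 * 293 = 0.02524781 eV
Step 2: Exponent = -Eg/(2kT) = -1.85/(2*0.02524781) = -36.63684
Step 3: T^(3/2) = 293^1.5 = 5015.35
Step 4: ni = 5e15 * 5015.35 * exp(-36.63684) = 3.08e+03 cm^-3

3.08e+03


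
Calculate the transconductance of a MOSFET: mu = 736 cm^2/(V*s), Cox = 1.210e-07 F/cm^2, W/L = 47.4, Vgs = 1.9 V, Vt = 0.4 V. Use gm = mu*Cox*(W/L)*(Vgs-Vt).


Step 1: Vov = Vgs - Vt = 1.9 - 0.4 = 1.5 V
Step 2: gm = mu * Cox * (W/L) * Vov
Step 3: gm = 736 * 1.210e-07 * 47.4 * 1.5 = 6.33e-03 S

6.33e-03


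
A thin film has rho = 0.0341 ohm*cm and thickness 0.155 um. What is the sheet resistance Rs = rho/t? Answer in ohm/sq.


Step 1: Convert thickness to cm: t = 0.155 um = 1.5500e-05 cm
Step 2: Rs = rho / t = 0.0341 / 1.5500e-05
Step 3: Rs = 2200.0 ohm/sq

2200.0


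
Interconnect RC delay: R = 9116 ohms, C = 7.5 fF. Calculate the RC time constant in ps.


Step 1: tau = R * C
Step 2: tau = 9116 * 7.5 fF = 9116 * 7.5e-15 F
Step 3: tau = 6.837e-11 s = 68.37 ps

68.37


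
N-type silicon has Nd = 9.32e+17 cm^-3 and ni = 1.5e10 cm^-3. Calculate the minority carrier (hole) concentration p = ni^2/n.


Step 1: Since Nd >> ni, n ≈ Nd = 9.32e+17 cm^-3
Step 2: p = ni^2 / n = (1.5e10)^2 / 9.32e+17
Step 3: p = 2.25e20 / 9.32e+17 = 2.41e+02 cm^-3

2.41e+02


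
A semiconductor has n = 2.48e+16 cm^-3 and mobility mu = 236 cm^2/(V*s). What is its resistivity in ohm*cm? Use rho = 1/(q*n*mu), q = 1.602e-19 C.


Step 1: sigma = q * n * mu = 1.602e-19 * 2.48e+16 * 236 = 9.37619e-01 S/cm
Step 2: rho = 1 / sigma = 1 / 9.37619e-01 = 1.067 ohm*cm

1.067


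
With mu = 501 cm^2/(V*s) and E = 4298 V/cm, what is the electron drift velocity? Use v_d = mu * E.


Step 1: v_d = mu * E
Step 2: v_d = 501 * 4298 = 2153298
Step 3: v_d = 2.15e+06 cm/s

2.15e+06


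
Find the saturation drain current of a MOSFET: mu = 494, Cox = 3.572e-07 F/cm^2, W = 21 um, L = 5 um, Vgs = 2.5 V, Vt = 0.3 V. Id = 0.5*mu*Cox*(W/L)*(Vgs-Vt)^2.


Step 1: Overdrive voltage Vov = Vgs - Vt = 2.5 - 0.3 = 2.2 V
Step 2: W/L = 21/5 = 4.2
Step 3: Id = 0.5 * 494 * 3.572e-07 * 4.2 * 2.2^2
Step 4: Id = 1.79e-03 A

1.79e-03


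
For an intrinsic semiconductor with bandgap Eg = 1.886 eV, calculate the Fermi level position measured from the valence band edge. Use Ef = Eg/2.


Step 1: For an intrinsic semiconductor, the Fermi level sits at midgap.
Step 2: Ef = Eg / 2 = 1.886 / 2 = 0.943 eV

0.943


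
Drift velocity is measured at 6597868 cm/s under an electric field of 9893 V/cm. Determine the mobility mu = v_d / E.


Step 1: mu = v_d / E
Step 2: mu = 6597868 / 9893
Step 3: mu = 666.92 cm^2/(V*s)

666.92


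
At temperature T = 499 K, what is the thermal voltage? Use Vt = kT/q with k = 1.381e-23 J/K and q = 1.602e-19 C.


Step 1: kT = 1.381e-23 * 499 = 6.89119e-21 J
Step 2: Vt = kT/q = 6.89119e-21 / 1.602e-19
Step 3: Vt = 0.04302 V

0.04302


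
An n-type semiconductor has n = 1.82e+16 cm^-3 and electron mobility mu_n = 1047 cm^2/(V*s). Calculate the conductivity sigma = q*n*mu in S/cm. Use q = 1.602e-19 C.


Step 1: sigma = q * n * mu
Step 2: sigma = 1.602e-19 * 1.82e+16 * 1047
Step 3: sigma = 3.053e+00 S/cm

3.053e+00


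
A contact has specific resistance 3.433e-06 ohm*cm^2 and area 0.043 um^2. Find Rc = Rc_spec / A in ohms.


Step 1: Convert area to cm^2: 0.043 um^2 = 4.3000e-10 cm^2
Step 2: Rc = Rc_spec / A = 3.433e-06 / 4.3000e-10
Step 3: Rc = 7.98e+03 ohms

7.98e+03


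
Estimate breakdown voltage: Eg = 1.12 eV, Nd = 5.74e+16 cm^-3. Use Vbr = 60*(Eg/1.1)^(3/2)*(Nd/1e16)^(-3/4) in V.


Step 1: Eg/1.1 = 1.12/1.1 = 1.018182
Step 2: (Eg/1.1)^1.5 = 1.018182^1.5 = 1.027397
Step 3: (Nd/1e16)^(-0.75) = (5.74)^(-0.75) = 0.269660
Step 4: Vbr = 60 * 1.027397 * 0.269660 = 16.6 V

16.6


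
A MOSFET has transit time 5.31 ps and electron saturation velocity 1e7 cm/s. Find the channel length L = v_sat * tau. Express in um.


Step 1: tau in seconds = 5.31 ps * 1e-12 = 5.3100e-12 s
Step 2: L = v_sat * tau = 1e7 * 5.3100e-12 = 5.3100e-05 cm
Step 3: L in um = 5.3100e-05 * 1e4 = 0.531 um

0.531


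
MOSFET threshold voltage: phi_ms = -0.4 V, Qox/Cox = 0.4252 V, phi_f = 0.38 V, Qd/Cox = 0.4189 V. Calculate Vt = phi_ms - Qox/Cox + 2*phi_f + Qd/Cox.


Step 1: Vt = phi_ms - Qox/Cox + 2*phi_f + Qd/Cox
Step 2: Vt = -0.4 - 0.4252 + 2*0.38 + 0.4189
Step 3: Vt = -0.4 - 0.4252 + 0.76 + 0.4189
Step 4: Vt = 0.3537 V

0.3537


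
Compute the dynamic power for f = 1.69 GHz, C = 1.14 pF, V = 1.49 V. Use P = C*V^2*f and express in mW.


Step 1: V^2 = 1.49^2 = 2.2201 V^2
Step 2: P = C*V^2*f = 1.14e-12 F * 2.2201 * 1.69e9 Hz
Step 3: P = 4.27724466e-03 W
Step 4: P = 4.277 mW

4.277


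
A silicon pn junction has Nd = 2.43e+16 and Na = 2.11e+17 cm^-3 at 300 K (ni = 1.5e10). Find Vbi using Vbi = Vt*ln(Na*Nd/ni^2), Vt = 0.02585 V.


Step 1: Compute Na*Nd/ni^2 = 2.11e+17 * 2.43e+16 / (1.5e10)^2 = 2.2788e+13
Step 2: ln(2.2788e+13) = 30.7573
Step 3: Vbi = 0.02585 * 30.7573 = 0.795 V

0.795


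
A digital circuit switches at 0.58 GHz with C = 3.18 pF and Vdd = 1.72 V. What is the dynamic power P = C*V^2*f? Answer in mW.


Step 1: V^2 = 1.72^2 = 2.9584 V^2
Step 2: P = C*V^2*f = 3.18e-12 F * 2.9584 * 0.58e9 Hz
Step 3: P = 5.45647296e-03 W
Step 4: P = 5.456 mW

5.456


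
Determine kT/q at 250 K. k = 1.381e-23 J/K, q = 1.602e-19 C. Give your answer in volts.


Step 1: kT = 1.381e-23 * 250 = 3.4525e-21 J
Step 2: Vt = kT/q = 3.4525e-21 / 1.602e-19
Step 3: Vt = 0.02155 V

0.02155


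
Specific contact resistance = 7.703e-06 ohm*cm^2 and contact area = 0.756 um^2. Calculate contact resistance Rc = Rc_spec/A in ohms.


Step 1: Convert area to cm^2: 0.756 um^2 = 7.5600e-09 cm^2
Step 2: Rc = Rc_spec / A = 7.703e-06 / 7.5600e-09
Step 3: Rc = 1.02e+03 ohms

1.02e+03


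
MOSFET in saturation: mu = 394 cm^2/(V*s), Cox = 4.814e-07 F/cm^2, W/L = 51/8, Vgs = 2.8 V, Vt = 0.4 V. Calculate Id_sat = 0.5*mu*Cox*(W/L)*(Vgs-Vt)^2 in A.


Step 1: Overdrive voltage Vov = Vgs - Vt = 2.8 - 0.4 = 2.4 V
Step 2: W/L = 51/8 = 6.375
Step 3: Id = 0.5 * 394 * 4.814e-07 * 6.375 * 2.4^2
Step 4: Id = 3.48e-03 A

3.48e-03


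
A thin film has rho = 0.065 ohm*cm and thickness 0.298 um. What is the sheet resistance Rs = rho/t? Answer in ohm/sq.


Step 1: Convert thickness to cm: t = 0.298 um = 2.9800e-05 cm
Step 2: Rs = rho / t = 0.065 / 2.9800e-05
Step 3: Rs = 2181.2 ohm/sq

2181.2


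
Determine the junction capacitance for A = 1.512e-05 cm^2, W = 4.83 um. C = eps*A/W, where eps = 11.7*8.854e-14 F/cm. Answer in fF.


Step 1: eps_Si = 11.7 * 8.854e-14 = 1.035918e-12 F/cm
Step 2: W in cm = 4.83 * 1e-4 = 4.83e-04 cm
Step 3: C = 1.035918e-12 * 1.512e-05 / 4.83e-04 = 3.242874e-14 F
Step 4: C = 32.43 fF

32.43


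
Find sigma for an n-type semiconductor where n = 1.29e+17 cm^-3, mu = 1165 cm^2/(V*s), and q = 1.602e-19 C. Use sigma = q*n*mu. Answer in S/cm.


Step 1: sigma = q * n * mu
Step 2: sigma = 1.602e-19 * 1.29e+17 * 1165
Step 3: sigma = 2.408e+01 S/cm

2.408e+01


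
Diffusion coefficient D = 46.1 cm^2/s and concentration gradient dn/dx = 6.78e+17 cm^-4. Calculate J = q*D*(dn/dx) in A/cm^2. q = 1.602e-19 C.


Step 1: J = q * D * (dn/dx)
Step 2: J = 1.602e-19 * 46.1 * 6.78e+17
Step 3: J = 5.01e+00 A/cm^2

5.01e+00


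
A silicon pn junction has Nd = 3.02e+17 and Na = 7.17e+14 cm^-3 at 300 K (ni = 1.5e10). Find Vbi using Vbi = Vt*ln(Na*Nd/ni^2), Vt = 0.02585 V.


Step 1: Compute Na*Nd/ni^2 = 7.17e+14 * 3.02e+17 / (1.5e10)^2 = 9.6237e+11
Step 2: ln(9.6237e+11) = 27.5927
Step 3: Vbi = 0.02585 * 27.5927 = 0.713 V

0.713


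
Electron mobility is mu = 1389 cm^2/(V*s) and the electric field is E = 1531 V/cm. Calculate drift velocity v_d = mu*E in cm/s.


Step 1: v_d = mu * E
Step 2: v_d = 1389 * 1531 = 2126559
Step 3: v_d = 2.13e+06 cm/s

2.13e+06


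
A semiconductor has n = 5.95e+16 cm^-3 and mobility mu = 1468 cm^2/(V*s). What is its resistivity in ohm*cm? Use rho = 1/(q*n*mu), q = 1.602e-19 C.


Step 1: sigma = q * n * mu = 1.602e-19 * 5.95e+16 * 1468 = 1.39928e+01 S/cm
Step 2: rho = 1 / sigma = 1 / 1.39928e+01 = 0.07147 ohm*cm

0.07147


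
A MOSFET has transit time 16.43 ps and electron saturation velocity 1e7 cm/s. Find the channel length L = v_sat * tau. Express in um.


Step 1: tau in seconds = 16.43 ps * 1e-12 = 1.6430e-11 s
Step 2: L = v_sat * tau = 1e7 * 1.6430e-11 = 1.6430e-04 cm
Step 3: L in um = 1.6430e-04 * 1e4 = 1.643 um

1.643


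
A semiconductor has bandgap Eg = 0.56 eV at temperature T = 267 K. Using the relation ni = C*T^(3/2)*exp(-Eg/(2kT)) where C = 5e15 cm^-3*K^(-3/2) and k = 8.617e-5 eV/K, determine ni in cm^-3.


Step 1: Compute kT = 8.617e-5 * 267 = 0.02300739 eV
Step 2: Exponent = -Eg/(2kT) = -0.56/(2*0.02300739) = -12.17000
Step 3: T^(3/2) = 267^1.5 = 4362.82
Step 4: ni = 5e15 * 4362.82 * exp(-12.17000) = 1.13e+14 cm^-3

1.13e+14


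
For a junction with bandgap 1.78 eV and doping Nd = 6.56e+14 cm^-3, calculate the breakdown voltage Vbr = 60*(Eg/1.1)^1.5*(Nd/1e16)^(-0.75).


Step 1: Eg/1.1 = 1.78/1.1 = 1.618182
Step 2: (Eg/1.1)^1.5 = 1.618182^1.5 = 2.058453
Step 3: (Nd/1e16)^(-0.75) = (0.0656)^(-0.75) = 7.714755
Step 4: Vbr = 60 * 2.058453 * 7.714755 = 952.8 V

952.8


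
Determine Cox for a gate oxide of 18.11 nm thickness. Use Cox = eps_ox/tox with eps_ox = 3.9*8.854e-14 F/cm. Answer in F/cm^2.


Step 1: eps_ox = 3.9 * 8.854e-14 = 3.45306e-13 F/cm
Step 2: tox in cm = 18.11 nm * 1e-7 = 1.8110e-06 cm
Step 3: Cox = 3.45306e-13 / 1.8110e-06 = 1.91e-07 F/cm^2

1.91e-07


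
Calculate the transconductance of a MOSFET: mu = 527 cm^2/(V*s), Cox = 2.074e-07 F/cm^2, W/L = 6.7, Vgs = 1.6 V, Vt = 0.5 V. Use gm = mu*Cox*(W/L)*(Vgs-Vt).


Step 1: Vov = Vgs - Vt = 1.6 - 0.5 = 1.1 V
Step 2: gm = mu * Cox * (W/L) * Vov
Step 3: gm = 527 * 2.074e-07 * 6.7 * 1.1 = 8.06e-04 S

8.06e-04


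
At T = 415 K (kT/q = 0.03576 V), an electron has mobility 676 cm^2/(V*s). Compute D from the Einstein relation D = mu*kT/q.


Step 1: D = mu * (kT/q)
Step 2: D = 676 * 0.03576
Step 3: D = 24.17 cm^2/s

24.17


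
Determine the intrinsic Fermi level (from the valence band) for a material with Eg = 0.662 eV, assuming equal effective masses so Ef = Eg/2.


Step 1: For an intrinsic semiconductor, the Fermi level sits at midgap.
Step 2: Ef = Eg / 2 = 0.662 / 2 = 0.331 eV

0.331


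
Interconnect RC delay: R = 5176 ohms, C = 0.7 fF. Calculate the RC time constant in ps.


Step 1: tau = R * C
Step 2: tau = 5176 * 0.7 fF = 5176 * 7.0e-16 F
Step 3: tau = 3.6232e-12 s = 3.6232 ps

3.6232


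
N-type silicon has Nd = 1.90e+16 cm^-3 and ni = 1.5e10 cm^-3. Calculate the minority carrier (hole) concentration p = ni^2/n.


Step 1: Since Nd >> ni, n ≈ Nd = 1.90e+16 cm^-3
Step 2: p = ni^2 / n = (1.5e10)^2 / 1.90e+16
Step 3: p = 2.25e20 / 1.90e+16 = 1.18e+04 cm^-3

1.18e+04


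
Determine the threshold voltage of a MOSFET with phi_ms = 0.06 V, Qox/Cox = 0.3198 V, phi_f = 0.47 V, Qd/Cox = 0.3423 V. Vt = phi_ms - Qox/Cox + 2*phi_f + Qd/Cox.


Step 1: Vt = phi_ms - Qox/Cox + 2*phi_f + Qd/Cox
Step 2: Vt = 0.06 - 0.3198 + 2*0.47 + 0.3423
Step 3: Vt = 0.06 - 0.3198 + 0.94 + 0.3423
Step 4: Vt = 1.0225 V

1.0225


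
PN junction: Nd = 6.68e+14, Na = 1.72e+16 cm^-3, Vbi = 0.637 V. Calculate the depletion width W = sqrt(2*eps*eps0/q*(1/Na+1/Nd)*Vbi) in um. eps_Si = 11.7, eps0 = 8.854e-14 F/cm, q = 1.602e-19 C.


Step 1: 1/Na + 1/Nd = 1/1.72e+16 + 1/6.68e+14 = 1.55515e-15
Step 2: 2*eps*eps0/q = 2*11.7*8.854e-14/1.602e-19 = 1.293281e+07
Step 3: W^2 = 1.293281e+07 * 1.55515e-15 * 0.637 = 1.28116e-08
Step 4: W = sqrt(1.28116e-08) = 1.132e-04 cm = 1.132 um

1.132


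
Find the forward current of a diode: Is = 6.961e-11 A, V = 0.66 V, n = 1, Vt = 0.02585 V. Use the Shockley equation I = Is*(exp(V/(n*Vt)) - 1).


Step 1: V/(n*Vt) = 0.66/(1*0.02585) = 25.5319
Step 2: exp(25.5319) = 1.2256e+11
Step 3: I = 6.961e-11 * (1.2256e+11 - 1) = 8.53e+00 A

8.53e+00


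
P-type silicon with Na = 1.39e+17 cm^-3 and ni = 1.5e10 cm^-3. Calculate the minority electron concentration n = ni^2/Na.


Step 1: Majority hole concentration p ≈ Na = 1.39e+17 cm^-3
Step 2: n = ni^2 / Na = (1.5e10)^2 / 1.39e+17
Step 3: n = 1.62e+03 cm^-3

1.62e+03


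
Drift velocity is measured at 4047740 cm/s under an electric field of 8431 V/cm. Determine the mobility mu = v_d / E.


Step 1: mu = v_d / E
Step 2: mu = 4047740 / 8431
Step 3: mu = 480.1 cm^2/(V*s)

480.1


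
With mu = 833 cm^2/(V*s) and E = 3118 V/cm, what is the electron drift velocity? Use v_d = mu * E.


Step 1: v_d = mu * E
Step 2: v_d = 833 * 3118 = 2597294
Step 3: v_d = 2.60e+06 cm/s

2.60e+06


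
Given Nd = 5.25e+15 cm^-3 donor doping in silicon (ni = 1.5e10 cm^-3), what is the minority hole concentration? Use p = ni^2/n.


Step 1: Since Nd >> ni, n ≈ Nd = 5.25e+15 cm^-3
Step 2: p = ni^2 / n = (1.5e10)^2 / 5.25e+15
Step 3: p = 2.25e20 / 5.25e+15 = 4.29e+04 cm^-3

4.29e+04


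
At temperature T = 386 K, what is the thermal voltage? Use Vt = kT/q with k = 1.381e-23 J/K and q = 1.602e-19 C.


Step 1: kT = 1.381e-23 * 386 = 5.33066e-21 J
Step 2: Vt = kT/q = 5.33066e-21 / 1.602e-19
Step 3: Vt = 0.03328 V

0.03328


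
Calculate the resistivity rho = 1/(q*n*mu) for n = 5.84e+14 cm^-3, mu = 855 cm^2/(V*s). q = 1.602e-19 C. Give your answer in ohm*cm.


Step 1: sigma = q * n * mu = 1.602e-19 * 5.84e+14 * 855 = 7.99911e-02 S/cm
Step 2: rho = 1 / sigma = 1 / 7.99911e-02 = 12.5 ohm*cm

12.5


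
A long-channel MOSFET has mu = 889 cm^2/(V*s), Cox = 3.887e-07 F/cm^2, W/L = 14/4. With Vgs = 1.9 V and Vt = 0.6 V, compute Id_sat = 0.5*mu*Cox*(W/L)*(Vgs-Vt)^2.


Step 1: Overdrive voltage Vov = Vgs - Vt = 1.9 - 0.6 = 1.3 V
Step 2: W/L = 14/4 = 3.5
Step 3: Id = 0.5 * 889 * 3.887e-07 * 3.5 * 1.3^2
Step 4: Id = 1.02e-03 A

1.02e-03


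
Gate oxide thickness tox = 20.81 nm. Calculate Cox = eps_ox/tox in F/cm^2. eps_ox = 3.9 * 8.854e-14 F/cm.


Step 1: eps_ox = 3.9 * 8.854e-14 = 3.45306e-13 F/cm
Step 2: tox in cm = 20.81 nm * 1e-7 = 2.0810e-06 cm
Step 3: Cox = 3.45306e-13 / 2.0810e-06 = 1.66e-07 F/cm^2

1.66e-07


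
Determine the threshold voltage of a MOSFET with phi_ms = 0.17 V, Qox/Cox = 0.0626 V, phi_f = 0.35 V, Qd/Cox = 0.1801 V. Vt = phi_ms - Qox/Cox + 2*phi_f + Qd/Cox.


Step 1: Vt = phi_ms - Qox/Cox + 2*phi_f + Qd/Cox
Step 2: Vt = 0.17 - 0.0626 + 2*0.35 + 0.1801
Step 3: Vt = 0.17 - 0.0626 + 0.7 + 0.1801
Step 4: Vt = 0.9875 V

0.9875


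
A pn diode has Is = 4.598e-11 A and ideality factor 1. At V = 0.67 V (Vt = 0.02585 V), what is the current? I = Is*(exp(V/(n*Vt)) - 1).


Step 1: V/(n*Vt) = 0.67/(1*0.02585) = 25.9188
Step 2: exp(25.9188) = 1.8046e+11
Step 3: I = 4.598e-11 * (1.8046e+11 - 1) = 8.30e+00 A

8.30e+00


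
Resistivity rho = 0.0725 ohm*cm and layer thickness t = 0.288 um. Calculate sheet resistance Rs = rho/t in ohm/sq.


Step 1: Convert thickness to cm: t = 0.288 um = 2.8800e-05 cm
Step 2: Rs = rho / t = 0.0725 / 2.8800e-05
Step 3: Rs = 2517.4 ohm/sq

2517.4


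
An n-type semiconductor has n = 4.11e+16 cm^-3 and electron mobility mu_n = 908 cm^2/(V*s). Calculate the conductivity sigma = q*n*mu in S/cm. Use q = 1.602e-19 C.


Step 1: sigma = q * n * mu
Step 2: sigma = 1.602e-19 * 4.11e+16 * 908
Step 3: sigma = 5.978e+00 S/cm

5.978e+00


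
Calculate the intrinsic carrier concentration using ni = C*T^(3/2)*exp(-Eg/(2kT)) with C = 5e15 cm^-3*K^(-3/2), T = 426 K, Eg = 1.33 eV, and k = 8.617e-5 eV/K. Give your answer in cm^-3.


Step 1: Compute kT = 8.617e-5 * 426 = 0.03670842 eV
Step 2: Exponent = -Eg/(2kT) = -1.33/(2*0.03670842) = -18.11573
Step 3: T^(3/2) = 426^1.5 = 8792.54
Step 4: ni = 5e15 * 8792.54 * exp(-18.11573) = 5.96e+11 cm^-3

5.96e+11


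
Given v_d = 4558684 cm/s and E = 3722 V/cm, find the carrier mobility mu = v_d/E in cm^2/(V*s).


Step 1: mu = v_d / E
Step 2: mu = 4558684 / 3722
Step 3: mu = 1224.79 cm^2/(V*s)

1224.79


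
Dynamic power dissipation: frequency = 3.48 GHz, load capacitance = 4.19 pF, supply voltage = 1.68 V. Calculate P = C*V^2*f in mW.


Step 1: V^2 = 1.68^2 = 2.8224 V^2
Step 2: P = C*V^2*f = 4.19e-12 F * 2.8224 * 3.48e9 Hz
Step 3: P = 4.115397888e-02 W
Step 4: P = 41.154 mW

41.154


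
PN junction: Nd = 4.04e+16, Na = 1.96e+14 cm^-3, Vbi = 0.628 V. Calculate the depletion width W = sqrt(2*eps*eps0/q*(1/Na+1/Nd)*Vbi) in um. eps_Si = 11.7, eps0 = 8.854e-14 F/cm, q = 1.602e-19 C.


Step 1: 1/Na + 1/Nd = 1/1.96e+14 + 1/4.04e+16 = 5.12679e-15
Step 2: 2*eps*eps0/q = 2*11.7*8.854e-14/1.602e-19 = 1.293281e+07
Step 3: W^2 = 1.293281e+07 * 5.12679e-15 * 0.628 = 4.16388e-08
Step 4: W = sqrt(4.16388e-08) = 2.041e-04 cm = 2.041 um

2.041


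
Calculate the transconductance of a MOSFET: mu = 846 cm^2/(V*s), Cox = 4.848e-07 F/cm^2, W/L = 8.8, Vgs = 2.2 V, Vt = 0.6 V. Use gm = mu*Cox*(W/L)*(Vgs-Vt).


Step 1: Vov = Vgs - Vt = 2.2 - 0.6 = 1.6 V
Step 2: gm = mu * Cox * (W/L) * Vov
Step 3: gm = 846 * 4.848e-07 * 8.8 * 1.6 = 5.77e-03 S

5.77e-03


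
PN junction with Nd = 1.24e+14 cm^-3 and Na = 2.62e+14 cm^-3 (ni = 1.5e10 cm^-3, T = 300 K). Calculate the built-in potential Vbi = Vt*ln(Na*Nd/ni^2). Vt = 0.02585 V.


Step 1: Compute Na*Nd/ni^2 = 2.62e+14 * 1.24e+14 / (1.5e10)^2 = 1.4439e+08
Step 2: ln(1.4439e+08) = 18.7880
Step 3: Vbi = 0.02585 * 18.7880 = 0.486 V

0.486


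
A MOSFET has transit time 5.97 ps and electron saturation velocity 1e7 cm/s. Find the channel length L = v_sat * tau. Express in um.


Step 1: tau in seconds = 5.97 ps * 1e-12 = 5.9700e-12 s
Step 2: L = v_sat * tau = 1e7 * 5.9700e-12 = 5.9700e-05 cm
Step 3: L in um = 5.9700e-05 * 1e4 = 0.597 um

0.597


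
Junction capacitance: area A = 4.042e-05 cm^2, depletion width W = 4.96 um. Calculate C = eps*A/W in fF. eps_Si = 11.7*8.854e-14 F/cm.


Step 1: eps_Si = 11.7 * 8.854e-14 = 1.035918e-12 F/cm
Step 2: W in cm = 4.96 * 1e-4 = 4.96e-04 cm
Step 3: C = 1.035918e-12 * 4.042e-05 / 4.96e-04 = 8.441896e-14 F
Step 4: C = 84.42 fF

84.42


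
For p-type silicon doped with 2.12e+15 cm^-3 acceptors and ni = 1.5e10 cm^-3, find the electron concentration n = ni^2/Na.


Step 1: Majority hole concentration p ≈ Na = 2.12e+15 cm^-3
Step 2: n = ni^2 / Na = (1.5e10)^2 / 2.12e+15
Step 3: n = 1.06e+05 cm^-3

1.06e+05


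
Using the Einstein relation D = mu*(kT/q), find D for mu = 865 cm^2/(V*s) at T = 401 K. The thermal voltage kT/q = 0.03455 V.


Step 1: D = mu * (kT/q)
Step 2: D = 865 * 0.03455
Step 3: D = 29.89 cm^2/s

29.89


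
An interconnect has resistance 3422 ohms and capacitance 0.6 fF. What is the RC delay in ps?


Step 1: tau = R * C
Step 2: tau = 3422 * 0.6 fF = 3422 * 6.0e-16 F
Step 3: tau = 2.0532e-12 s = 2.0532 ps

2.0532


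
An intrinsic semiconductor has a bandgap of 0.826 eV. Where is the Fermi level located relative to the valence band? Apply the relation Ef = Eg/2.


Step 1: For an intrinsic semiconductor, the Fermi level sits at midgap.
Step 2: Ef = Eg / 2 = 0.826 / 2 = 0.413 eV

0.413


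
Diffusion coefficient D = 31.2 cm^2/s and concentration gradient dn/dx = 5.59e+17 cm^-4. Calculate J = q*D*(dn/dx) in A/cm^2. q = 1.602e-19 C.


Step 1: J = q * D * (dn/dx)
Step 2: J = 1.602e-19 * 31.2 * 5.59e+17
Step 3: J = 2.79e+00 A/cm^2

2.79e+00
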